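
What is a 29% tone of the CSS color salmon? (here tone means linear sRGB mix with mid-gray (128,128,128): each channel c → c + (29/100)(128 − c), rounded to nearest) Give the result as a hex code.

CSS salmon is rgb(250, 128, 114).
Per channel, c → c + 0.29(128 − c):
  R: 250 + 0.29×(128−250) = 250 − 35.38 = 214.62 → 215
  G: 128 + 0.29×(128−128) = 128 + 0 = 128 → 128
  B: 114 + 0.29×(128−114) = 114 + 4.06 = 118.06 → 118
rgb(215, 128, 118) = #D78076.

#D78076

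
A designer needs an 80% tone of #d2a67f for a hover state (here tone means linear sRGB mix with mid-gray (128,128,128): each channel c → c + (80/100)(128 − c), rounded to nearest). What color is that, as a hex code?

#d2a67f is rgb(210, 166, 127).
An 80% tone moves each channel 80% toward 128:
  R: 210 + 0.8×(128−210) = 210 − 65.6 = 144.4 → 144
  G: 166 − 30.4 = 135.6 → 136
  B: 127 + 0.8 = 127.8 → 128
rgb(144, 136, 128) = #908880.

#908880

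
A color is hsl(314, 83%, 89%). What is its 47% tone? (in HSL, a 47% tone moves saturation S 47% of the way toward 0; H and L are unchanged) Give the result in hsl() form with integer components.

S moves 47% from 83 toward 0: 83 − 39.01 = 43.99 → 44.
H and L are unchanged.

hsl(314, 44%, 89%)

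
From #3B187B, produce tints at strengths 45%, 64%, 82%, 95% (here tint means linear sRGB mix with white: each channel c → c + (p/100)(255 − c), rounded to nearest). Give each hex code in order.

#3B187B is rgb(59, 24, 123).
45%: (59 + 88.2 = 147.2→147, 24 + 103.95 = 127.95→128, 123 + 59.4 = 182.4→182) → #9380B6
64%: (59 + 125.44 = 184.44→184, 24 + 147.84 = 171.84→172, 123 + 84.48 = 207.48→207) → #B8ACCF
82%: (59 + 160.72 = 219.72→220, 24 + 189.42 = 213.42→213, 123 + 108.24 = 231.24→231) → #DCD5E7
95%: (59 + 186.2 = 245.2→245, 24 + 219.45 = 243.45→243, 123 + 125.4 = 248.4→248) → #F5F3F8

#9380B6, #B8ACCF, #DCD5E7, #F5F3F8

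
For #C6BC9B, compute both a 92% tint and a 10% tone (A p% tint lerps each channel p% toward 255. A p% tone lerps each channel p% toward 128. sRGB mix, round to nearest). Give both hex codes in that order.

#FAFAF7, #BFB698

#C6BC9B is rgb(198, 188, 155).
92% tint:
  R: 198 + 0.92×(255−198) = 198 + 52.44 = 250.44 → 250
  G: 188 + 61.64 = 249.64 → 250
  B: 155 + 0.92×(255−155) = 155 + 92 = 247 → 247
  → #FAFAF7
10% tone:
  R: 198 + 0.1×(128−198) = 198 − 7 = 191 → 191
  G: 188 + 0.1×(128−188) = 188 − 6 = 182 → 182
  B: 155 + 0.1×(128−155) = 155 − 2.7 = 152.3 → 152
  → #BFB698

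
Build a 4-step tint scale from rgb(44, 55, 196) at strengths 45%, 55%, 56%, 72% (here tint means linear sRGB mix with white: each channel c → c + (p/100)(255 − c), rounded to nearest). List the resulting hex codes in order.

45%: (44 + 94.95 = 138.95→139, 55 + 90 = 145→145, 196 + 26.55 = 222.55→223) → #8B91DF
55%: (44 + 116.05 = 160.05→160, 55 + 110 = 165→165, 196 + 32.45 = 228.45→228) → #A0A5E4
56%: (44 + 118.16 = 162.16→162, 55 + 112 = 167→167, 196 + 33.04 = 229.04→229) → #A2A7E5
72%: (44 + 151.92 = 195.92→196, 55 + 144 = 199→199, 196 + 42.48 = 238.48→238) → #C4C7EE

#8B91DF, #A0A5E4, #A2A7E5, #C4C7EE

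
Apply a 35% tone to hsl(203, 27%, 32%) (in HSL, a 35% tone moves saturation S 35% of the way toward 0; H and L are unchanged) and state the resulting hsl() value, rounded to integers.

S moves 35% from 27 toward 0: 27 − 9.45 = 17.55 → 18.
H and L are unchanged.

hsl(203, 18%, 32%)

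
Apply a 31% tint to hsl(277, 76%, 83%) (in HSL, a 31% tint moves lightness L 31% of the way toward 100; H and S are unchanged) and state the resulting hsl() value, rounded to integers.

hsl(277, 76%, 88%)

L moves 31% from 83 toward 100: 83 + 5.27 = 88.27 → 88.
H and S are unchanged.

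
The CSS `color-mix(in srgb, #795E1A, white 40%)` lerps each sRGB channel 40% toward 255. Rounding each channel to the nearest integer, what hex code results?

#795E1A is rgb(121, 94, 26).
Lerp each channel 40% toward 255:
  R: 121 + 53.6 = 174.6 → 175
  G: 94 + 0.4×(255−94) = 94 + 64.4 = 158.4 → 158
  B: 26 + 0.4×(255−26) = 26 + 91.6 = 117.6 → 118
rgb(175, 158, 118) = #AF9E76.

#AF9E76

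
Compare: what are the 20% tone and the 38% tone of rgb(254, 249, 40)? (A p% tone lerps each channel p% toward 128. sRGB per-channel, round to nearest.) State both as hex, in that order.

#e5e13a, #cecb49

20% tone:
  R: 254 + 0.2×(128−254) = 254 − 25.2 = 228.8 → 229
  G: 249 − 24.2 = 224.8 → 225
  B: 40 + 17.6 = 57.6 → 58
  → #e5e13a
38% tone:
  R: 254 + 0.38×(128−254) = 254 − 47.88 = 206.12 → 206
  G: 249 + 0.38×(128−249) = 249 − 45.98 = 203.02 → 203
  B: 40 + 0.38×(128−40) = 40 + 33.44 = 73.44 → 73
  → #cecb49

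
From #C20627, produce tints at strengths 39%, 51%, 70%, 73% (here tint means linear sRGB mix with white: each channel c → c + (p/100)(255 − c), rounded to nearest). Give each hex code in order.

#C20627 is rgb(194, 6, 39).
39%: (194 + 23.79 = 217.79→218, 6 + 97.11 = 103.11→103, 39 + 84.24 = 123.24→123) → #DA677B
51%: (194 + 31.11 = 225.11→225, 6 + 126.99 = 132.99→133, 39 + 110.16 = 149.16→149) → #E18595
70%: (194 + 42.7 = 236.7→237, 6 + 174.3 = 180.3→180, 39 + 151.2 = 190.2→190) → #EDB4BE
73%: (194 + 44.53 = 238.53→239, 6 + 181.77 = 187.77→188, 39 + 157.68 = 196.68→197) → #EFBCC5

#DA677B, #E18595, #EDB4BE, #EFBCC5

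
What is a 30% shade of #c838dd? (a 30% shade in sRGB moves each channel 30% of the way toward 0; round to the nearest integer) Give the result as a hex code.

#c838dd is rgb(200, 56, 221).
Per channel, c → c + 0.3(0 − c):
  R: 200 + 0.3×(0−200) = 200 − 60 = 140 → 140
  G: 56 − 16.8 = 39.2 → 39
  B: 221 + 0.3×(0−221) = 221 − 66.3 = 154.7 → 155
rgb(140, 39, 155) = #8c279b.

#8c279b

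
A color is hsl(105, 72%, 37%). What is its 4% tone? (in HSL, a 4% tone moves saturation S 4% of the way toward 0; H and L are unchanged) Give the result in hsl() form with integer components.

hsl(105, 69%, 37%)

S moves 4% from 72 toward 0: 72 − 2.88 = 69.12 → 69.
H and L are unchanged.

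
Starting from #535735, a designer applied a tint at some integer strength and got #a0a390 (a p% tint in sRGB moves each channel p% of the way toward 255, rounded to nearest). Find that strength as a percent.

#535735 is rgb(83, 87, 53); #a0a390 is rgb(160, 163, 144).
On the B channel (widest range): 144 ≈ 53 + (p/100)(255 − 53), so p ≈ 100×(144 − 53)/(255 − 53) = 9100/202 = 45.05.
p = 45 reproduces all three channels after rounding.

45%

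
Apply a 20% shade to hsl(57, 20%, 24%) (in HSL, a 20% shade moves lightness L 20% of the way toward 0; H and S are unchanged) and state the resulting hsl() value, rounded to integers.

hsl(57, 20%, 19%)

L moves 20% from 24 toward 0: 24 − 4.8 = 19.2 → 19.
H and S are unchanged.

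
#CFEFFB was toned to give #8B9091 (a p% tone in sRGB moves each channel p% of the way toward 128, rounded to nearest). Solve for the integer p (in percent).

#CFEFFB is rgb(207, 239, 251); #8B9091 is rgb(139, 144, 145).
On the B channel (widest range): 145 ≈ 251 + (p/100)(128 − 251), so p ≈ 100×(145 − 251)/(128 − 251) = -10600/-123 = 86.18.
p = 86 reproduces all three channels after rounding.

86%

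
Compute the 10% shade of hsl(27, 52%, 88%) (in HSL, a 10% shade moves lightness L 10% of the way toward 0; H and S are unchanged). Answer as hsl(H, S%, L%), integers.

L moves 10% from 88 toward 0: 88 − 8.8 = 79.2 → 79.
H and S are unchanged.

hsl(27, 52%, 79%)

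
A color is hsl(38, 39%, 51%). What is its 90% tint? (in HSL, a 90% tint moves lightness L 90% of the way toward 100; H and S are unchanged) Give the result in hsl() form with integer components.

hsl(38, 39%, 95%)

L moves 90% from 51 toward 100: 51 + 44.1 = 95.1 → 95.
H and S are unchanged.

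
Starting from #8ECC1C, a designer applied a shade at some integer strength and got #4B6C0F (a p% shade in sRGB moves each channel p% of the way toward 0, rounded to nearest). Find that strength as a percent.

#8ECC1C is rgb(142, 204, 28); #4B6C0F is rgb(75, 108, 15).
On the G channel (widest range): 108 ≈ 204 + (p/100)(0 − 204), so p ≈ 100×(108 − 204)/(0 − 204) = -9600/-204 = 47.06.
p = 47 reproduces all three channels after rounding.

47%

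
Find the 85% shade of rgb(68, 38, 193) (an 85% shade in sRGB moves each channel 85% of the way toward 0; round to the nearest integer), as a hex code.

#0a061d

Per channel, c → c + 0.85(0 − c):
  R: 68 + 0.85×(0−68) = 68 − 57.8 = 10.2 → 10
  G: 38 + 0.85×(0−38) = 38 − 32.3 = 5.7 → 6
  B: 193 + 0.85×(0−193) = 193 − 164.05 = 28.95 → 29
rgb(10, 6, 29) = #0a061d.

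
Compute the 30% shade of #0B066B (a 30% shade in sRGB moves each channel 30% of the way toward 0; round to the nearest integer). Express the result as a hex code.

#0B066B is rgb(11, 6, 107).
A 30% shade moves each channel 30% toward 0:
  R: 11 − 3.3 = 7.7 → 8
  G: 6 − 1.8 = 4.2 → 4
  B: 107 + 0.3×(0−107) = 107 − 32.1 = 74.9 → 75
rgb(8, 4, 75) = #08044B.

#08044B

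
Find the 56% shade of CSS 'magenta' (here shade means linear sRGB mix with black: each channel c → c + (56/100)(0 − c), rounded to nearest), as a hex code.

#700070

CSS magenta is rgb(255, 0, 255).
Per channel, c → c + 0.56(0 − c):
  R: 255 + 0.56×(0−255) = 255 − 142.8 = 112.2 → 112
  G: 0 + 0.56×(0−0) = 0 + 0 = 0 → 0
  B: 255 + 0.56×(0−255) = 255 − 142.8 = 112.2 → 112
rgb(112, 0, 112) = #700070.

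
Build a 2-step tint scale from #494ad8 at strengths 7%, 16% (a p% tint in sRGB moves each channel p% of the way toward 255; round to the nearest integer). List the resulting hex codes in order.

#494ad8 is rgb(73, 74, 216).
7%: (73 + 12.74 = 85.74→86, 74 + 12.67 = 86.67→87, 216 + 2.73 = 218.73→219) → #5657db
16%: (73 + 29.12 = 102.12→102, 74 + 28.96 = 102.96→103, 216 + 6.24 = 222.24→222) → #6667de

#5657db, #6667de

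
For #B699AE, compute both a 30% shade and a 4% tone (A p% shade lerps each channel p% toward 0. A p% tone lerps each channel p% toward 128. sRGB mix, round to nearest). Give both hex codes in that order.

#7F6B7A, #B498AC

#B699AE is rgb(182, 153, 174).
30% shade:
  R: 182 + 0.3×(0−182) = 182 − 54.6 = 127.4 → 127
  G: 153 + 0.3×(0−153) = 153 − 45.9 = 107.1 → 107
  B: 174 + 0.3×(0−174) = 174 − 52.2 = 121.8 → 122
  → #7F6B7A
4% tone:
  R: 182 − 2.16 = 179.84 → 180
  G: 153 + 0.04×(128−153) = 153 − 1 = 152 → 152
  B: 174 − 1.84 = 172.16 → 172
  → #B498AC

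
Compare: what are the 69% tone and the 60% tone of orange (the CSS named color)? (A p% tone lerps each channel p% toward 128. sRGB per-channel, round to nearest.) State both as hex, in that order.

#a78b58, #b38f4d

CSS orange is rgb(255, 165, 0).
69% tone:
  R: 255 + 0.69×(128−255) = 255 − 87.63 = 167.37 → 167
  G: 165 + 0.69×(128−165) = 165 − 25.53 = 139.47 → 139
  B: 0 + 0.69×(128−0) = 0 + 88.32 = 88.32 → 88
  → #a78b58
60% tone:
  R: 255 + 0.6×(128−255) = 255 − 76.2 = 178.8 → 179
  G: 165 − 22.2 = 142.8 → 143
  B: 0 + 0.6×(128−0) = 0 + 76.8 = 76.8 → 77
  → #b38f4d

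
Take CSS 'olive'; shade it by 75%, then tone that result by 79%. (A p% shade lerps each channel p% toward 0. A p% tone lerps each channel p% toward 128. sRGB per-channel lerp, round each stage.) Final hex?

#6C6C65

CSS olive is rgb(128, 128, 0).
Lerp each channel 75% toward 0:
  R: 128 + 0.75×(0−128) = 128 − 96 = 32 → 32
  G: 128 + 0.75×(0−128) = 128 − 96 = 32 → 32
  B: 0 + 0.75×(0−0) = 0 + 0 = 0 → 0
After the shade: rgb(32, 32, 0) = #202000.
A 79% tone moves each channel 79% toward 128:
  R: 32 + 75.84 = 107.84 → 108
  G: 32 + 0.79×(128−32) = 32 + 75.84 = 107.84 → 108
  B: 0 + 101.12 = 101.12 → 101
rgb(108, 108, 101) = #6C6C65.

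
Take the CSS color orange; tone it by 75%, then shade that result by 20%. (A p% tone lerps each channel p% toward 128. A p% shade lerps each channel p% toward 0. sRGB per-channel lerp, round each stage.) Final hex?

CSS orange is rgb(255, 165, 0).
Lerp each channel 75% toward 128:
  R: 255 − 95.25 = 159.75 → 160
  G: 165 − 27.75 = 137.25 → 137
  B: 0 + 96 = 96 → 96
After the tone: rgb(160, 137, 96) = #A08960.
Per channel, c → c + 0.2(0 − c):
  R: 160 − 32 = 128 → 128
  G: 137 + 0.2×(0−137) = 137 − 27.4 = 109.6 → 110
  B: 96 − 19.2 = 76.8 → 77
rgb(128, 110, 77) = #806E4D.

#806E4D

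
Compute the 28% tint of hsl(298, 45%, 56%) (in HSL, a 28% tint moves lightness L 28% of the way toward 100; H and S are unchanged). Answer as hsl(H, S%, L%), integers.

L moves 28% from 56 toward 100: 56 + 12.32 = 68.32 → 68.
H and S are unchanged.

hsl(298, 45%, 68%)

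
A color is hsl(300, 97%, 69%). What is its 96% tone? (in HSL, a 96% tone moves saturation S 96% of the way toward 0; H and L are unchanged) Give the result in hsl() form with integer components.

S moves 96% from 97 toward 0: 97 − 93.12 = 3.88 → 4.
H and L are unchanged.

hsl(300, 4%, 69%)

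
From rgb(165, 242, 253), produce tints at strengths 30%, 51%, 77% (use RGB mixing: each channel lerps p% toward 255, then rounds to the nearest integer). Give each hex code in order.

#c0f6fe, #d3f9fe, #eafcff

30%: (165 + 27 = 192→192, 242 + 3.9 = 245.9→246, 253 + 0.6 = 253.6→254) → #c0f6fe
51%: (165 + 45.9 = 210.9→211, 242 + 6.63 = 248.63→249, 253 + 1.02 = 254.02→254) → #d3f9fe
77%: (165 + 69.3 = 234.3→234, 242 + 10.01 = 252.01→252, 253 + 1.54 = 254.54→255) → #eafcff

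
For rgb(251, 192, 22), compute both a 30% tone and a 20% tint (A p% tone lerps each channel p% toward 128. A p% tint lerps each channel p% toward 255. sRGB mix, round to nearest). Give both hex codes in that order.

#D6AD36, #FCCD45

30% tone:
  R: 251 + 0.3×(128−251) = 251 − 36.9 = 214.1 → 214
  G: 192 + 0.3×(128−192) = 192 − 19.2 = 172.8 → 173
  B: 22 + 31.8 = 53.8 → 54
  → #D6AD36
20% tint:
  R: 251 + 0.2×(255−251) = 251 + 0.8 = 251.8 → 252
  G: 192 + 12.6 = 204.6 → 205
  B: 22 + 46.6 = 68.6 → 69
  → #FCCD45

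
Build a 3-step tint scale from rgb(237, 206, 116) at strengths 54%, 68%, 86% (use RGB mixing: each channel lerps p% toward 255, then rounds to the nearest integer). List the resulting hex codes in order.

54%: (237 + 9.72 = 246.72→247, 206 + 26.46 = 232.46→232, 116 + 75.06 = 191.06→191) → #f7e8bf
68%: (237 + 12.24 = 249.24→249, 206 + 33.32 = 239.32→239, 116 + 94.52 = 210.52→211) → #f9efd3
86%: (237 + 15.48 = 252.48→252, 206 + 42.14 = 248.14→248, 116 + 119.54 = 235.54→236) → #fcf8ec

#f7e8bf, #f9efd3, #fcf8ec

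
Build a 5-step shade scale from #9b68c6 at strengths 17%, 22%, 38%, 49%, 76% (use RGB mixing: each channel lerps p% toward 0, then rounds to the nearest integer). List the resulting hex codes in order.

#9b68c6 is rgb(155, 104, 198).
17%: (155 − 26.35 = 128.65→129, 104 − 17.68 = 86.32→86, 198 − 33.66 = 164.34→164) → #8156a4
22%: (155 − 34.1 = 120.9→121, 104 − 22.88 = 81.12→81, 198 − 43.56 = 154.44→154) → #79519a
38%: (155 − 58.9 = 96.1→96, 104 − 39.52 = 64.48→64, 198 − 75.24 = 122.76→123) → #60407b
49%: (155 − 75.95 = 79.05→79, 104 − 50.96 = 53.04→53, 198 − 97.02 = 100.98→101) → #4f3565
76%: (155 − 117.8 = 37.2→37, 104 − 79.04 = 24.96→25, 198 − 150.48 = 47.52→48) → #251930

#8156a4, #79519a, #60407b, #4f3565, #251930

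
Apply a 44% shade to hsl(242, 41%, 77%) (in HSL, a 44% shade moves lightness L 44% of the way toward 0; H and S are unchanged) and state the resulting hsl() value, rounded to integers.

hsl(242, 41%, 43%)

L moves 44% from 77 toward 0: 77 − 33.88 = 43.12 → 43.
H and S are unchanged.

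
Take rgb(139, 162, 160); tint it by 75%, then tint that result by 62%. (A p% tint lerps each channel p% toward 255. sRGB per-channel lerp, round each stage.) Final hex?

A 75% tint moves each channel 75% toward 255:
  R: 139 + 0.75×(255−139) = 139 + 87 = 226 → 226
  G: 162 + 0.75×(255−162) = 162 + 69.75 = 231.75 → 232
  B: 160 + 0.75×(255−160) = 160 + 71.25 = 231.25 → 231
After the tint: rgb(226, 232, 231) = #E2E8E7.
A 62% tint moves each channel 62% toward 255:
  R: 226 + 17.98 = 243.98 → 244
  G: 232 + 14.26 = 246.26 → 246
  B: 231 + 0.62×(255−231) = 231 + 14.88 = 245.88 → 246
rgb(244, 246, 246) = #F4F6F6.

#F4F6F6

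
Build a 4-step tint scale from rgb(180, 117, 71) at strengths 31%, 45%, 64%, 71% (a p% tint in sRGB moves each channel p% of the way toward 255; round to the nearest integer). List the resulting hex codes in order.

31%: (180 + 23.25 = 203.25→203, 117 + 42.78 = 159.78→160, 71 + 57.04 = 128.04→128) → #cba080
45%: (180 + 33.75 = 213.75→214, 117 + 62.1 = 179.1→179, 71 + 82.8 = 153.8→154) → #d6b39a
64%: (180 + 48 = 228→228, 117 + 88.32 = 205.32→205, 71 + 117.76 = 188.76→189) → #e4cdbd
71%: (180 + 53.25 = 233.25→233, 117 + 97.98 = 214.98→215, 71 + 130.64 = 201.64→202) → #e9d7ca

#cba080, #d6b39a, #e4cdbd, #e9d7ca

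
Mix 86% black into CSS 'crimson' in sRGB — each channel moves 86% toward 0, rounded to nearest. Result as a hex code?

#1f0308

CSS crimson is rgb(220, 20, 60).
Per channel, c → c + 0.86(0 − c):
  R: 220 + 0.86×(0−220) = 220 − 189.2 = 30.8 → 31
  G: 20 + 0.86×(0−20) = 20 − 17.2 = 2.8 → 3
  B: 60 − 51.6 = 8.4 → 8
rgb(31, 3, 8) = #1f0308.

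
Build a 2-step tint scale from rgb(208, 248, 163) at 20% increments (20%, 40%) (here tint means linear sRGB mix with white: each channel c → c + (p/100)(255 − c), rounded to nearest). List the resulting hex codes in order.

20%: (208 + 9.4 = 217.4→217, 248 + 1.4 = 249.4→249, 163 + 18.4 = 181.4→181) → #D9F9B5
40%: (208 + 18.8 = 226.8→227, 248 + 2.8 = 250.8→251, 163 + 36.8 = 199.8→200) → #E3FBC8

#D9F9B5, #E3FBC8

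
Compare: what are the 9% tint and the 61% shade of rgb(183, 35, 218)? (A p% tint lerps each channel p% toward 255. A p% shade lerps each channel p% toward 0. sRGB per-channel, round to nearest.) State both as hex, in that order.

9% tint:
  R: 183 + 0.09×(255−183) = 183 + 6.48 = 189.48 → 189
  G: 35 + 0.09×(255−35) = 35 + 19.8 = 54.8 → 55
  B: 218 + 3.33 = 221.33 → 221
  → #bd37dd
61% shade:
  R: 183 − 111.63 = 71.37 → 71
  G: 35 + 0.61×(0−35) = 35 − 21.35 = 13.65 → 14
  B: 218 + 0.61×(0−218) = 218 − 132.98 = 85.02 → 85
  → #470e55

#bd37dd, #470e55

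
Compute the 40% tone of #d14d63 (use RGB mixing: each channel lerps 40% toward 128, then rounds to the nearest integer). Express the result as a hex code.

#b1616f

#d14d63 is rgb(209, 77, 99).
Per channel, c → c + 0.4(128 − c):
  R: 209 + 0.4×(128−209) = 209 − 32.4 = 176.6 → 177
  G: 77 + 0.4×(128−77) = 77 + 20.4 = 97.4 → 97
  B: 99 + 0.4×(128−99) = 99 + 11.6 = 110.6 → 111
rgb(177, 97, 111) = #b1616f.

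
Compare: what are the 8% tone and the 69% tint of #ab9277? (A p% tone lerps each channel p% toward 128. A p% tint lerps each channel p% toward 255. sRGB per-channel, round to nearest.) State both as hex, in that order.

#a89178, #e5ddd5

#ab9277 is rgb(171, 146, 119).
8% tone:
  R: 171 + 0.08×(128−171) = 171 − 3.44 = 167.56 → 168
  G: 146 + 0.08×(128−146) = 146 − 1.44 = 144.56 → 145
  B: 119 + 0.08×(128−119) = 119 + 0.72 = 119.72 → 120
  → #a89178
69% tint:
  R: 171 + 57.96 = 228.96 → 229
  G: 146 + 75.21 = 221.21 → 221
  B: 119 + 0.69×(255−119) = 119 + 93.84 = 212.84 → 213
  → #e5ddd5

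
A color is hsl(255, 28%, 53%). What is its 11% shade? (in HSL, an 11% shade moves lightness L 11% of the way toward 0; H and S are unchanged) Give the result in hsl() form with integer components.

hsl(255, 28%, 47%)

L moves 11% from 53 toward 0: 53 − 5.83 = 47.17 → 47.
H and S are unchanged.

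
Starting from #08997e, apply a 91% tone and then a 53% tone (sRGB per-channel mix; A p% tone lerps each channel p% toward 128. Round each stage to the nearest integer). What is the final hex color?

#7b8180

#08997e is rgb(8, 153, 126).
Lerp each channel 91% toward 128:
  R: 8 + 109.2 = 117.2 → 117
  G: 153 − 22.75 = 130.25 → 130
  B: 126 + 0.91×(128−126) = 126 + 1.82 = 127.82 → 128
After the tone: rgb(117, 130, 128) = #758280.
A 53% tone moves each channel 53% toward 128:
  R: 117 + 5.83 = 122.83 → 123
  G: 130 + 0.53×(128−130) = 130 − 1.06 = 128.94 → 129
  B: 128 + 0 = 128 → 128
rgb(123, 129, 128) = #7b8180.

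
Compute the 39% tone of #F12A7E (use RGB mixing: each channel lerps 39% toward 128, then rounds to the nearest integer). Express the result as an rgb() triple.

rgb(197, 76, 127)

#F12A7E is rgb(241, 42, 126).
Per channel, c → c + 0.39(128 − c):
  R: 241 + 0.39×(128−241) = 241 − 44.07 = 196.93 → 197
  G: 42 + 0.39×(128−42) = 42 + 33.54 = 75.54 → 76
  B: 126 + 0.39×(128−126) = 126 + 0.78 = 126.78 → 127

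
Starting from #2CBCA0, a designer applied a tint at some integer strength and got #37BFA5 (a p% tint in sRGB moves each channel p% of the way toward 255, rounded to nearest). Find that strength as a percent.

#2CBCA0 is rgb(44, 188, 160); #37BFA5 is rgb(55, 191, 165).
On the R channel (widest range): 55 ≈ 44 + (p/100)(255 − 44), so p ≈ 100×(55 − 44)/(255 − 44) = 1100/211 = 5.21.
p = 5 reproduces all three channels after rounding.

5%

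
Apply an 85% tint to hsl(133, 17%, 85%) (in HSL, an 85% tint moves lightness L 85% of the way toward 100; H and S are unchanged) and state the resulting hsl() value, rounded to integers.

L moves 85% from 85 toward 100: 85 + 12.75 = 97.75 → 98.
H and S are unchanged.

hsl(133, 17%, 98%)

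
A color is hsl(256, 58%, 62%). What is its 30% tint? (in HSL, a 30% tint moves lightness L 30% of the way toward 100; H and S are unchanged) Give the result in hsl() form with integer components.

hsl(256, 58%, 73%)

L moves 30% from 62 toward 100: 62 + 11.4 = 73.4 → 73.
H and S are unchanged.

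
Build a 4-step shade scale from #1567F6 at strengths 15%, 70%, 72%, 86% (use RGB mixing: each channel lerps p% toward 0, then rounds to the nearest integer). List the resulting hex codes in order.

#1567F6 is rgb(21, 103, 246).
15%: (21 − 3.15 = 17.85→18, 103 − 15.45 = 87.55→88, 246 − 36.9 = 209.1→209) → #1258D1
70%: (21 − 14.7 = 6.3→6, 103 − 72.1 = 30.9→31, 246 − 172.2 = 73.8→74) → #061F4A
72%: (21 − 15.12 = 5.88→6, 103 − 74.16 = 28.84→29, 246 − 177.12 = 68.88→69) → #061D45
86%: (21 − 18.06 = 2.94→3, 103 − 88.58 = 14.42→14, 246 − 211.56 = 34.44→34) → #030E22

#1258D1, #061F4A, #061D45, #030E22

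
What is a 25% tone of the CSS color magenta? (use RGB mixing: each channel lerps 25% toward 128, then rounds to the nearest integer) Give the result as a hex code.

#df20df

CSS magenta is rgb(255, 0, 255).
A 25% tone moves each channel 25% toward 128:
  R: 255 + 0.25×(128−255) = 255 − 31.75 = 223.25 → 223
  G: 0 + 0.25×(128−0) = 0 + 32 = 32 → 32
  B: 255 − 31.75 = 223.25 → 223
rgb(223, 32, 223) = #df20df.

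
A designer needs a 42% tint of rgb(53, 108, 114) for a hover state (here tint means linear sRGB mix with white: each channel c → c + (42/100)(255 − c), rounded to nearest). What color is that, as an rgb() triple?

A 42% tint moves each channel 42% toward 255:
  R: 53 + 0.42×(255−53) = 53 + 84.84 = 137.84 → 138
  G: 108 + 0.42×(255−108) = 108 + 61.74 = 169.74 → 170
  B: 114 + 59.22 = 173.22 → 173

rgb(138, 170, 173)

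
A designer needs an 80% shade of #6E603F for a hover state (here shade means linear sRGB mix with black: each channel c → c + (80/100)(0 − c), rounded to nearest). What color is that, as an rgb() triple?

#6E603F is rgb(110, 96, 63).
Lerp each channel 80% toward 0:
  R: 110 − 88 = 22 → 22
  G: 96 + 0.8×(0−96) = 96 − 76.8 = 19.2 → 19
  B: 63 + 0.8×(0−63) = 63 − 50.4 = 12.6 → 13

rgb(22, 19, 13)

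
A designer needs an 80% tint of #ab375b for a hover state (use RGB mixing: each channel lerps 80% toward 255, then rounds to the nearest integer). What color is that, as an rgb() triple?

#ab375b is rgb(171, 55, 91).
An 80% tint moves each channel 80% toward 255:
  R: 171 + 0.8×(255−171) = 171 + 67.2 = 238.2 → 238
  G: 55 + 160 = 215 → 215
  B: 91 + 131.2 = 222.2 → 222

rgb(238, 215, 222)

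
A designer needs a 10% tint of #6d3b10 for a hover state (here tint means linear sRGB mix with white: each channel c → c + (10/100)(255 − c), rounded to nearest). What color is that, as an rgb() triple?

rgb(124, 79, 40)

#6d3b10 is rgb(109, 59, 16).
Per channel, c → c + 0.1(255 − c):
  R: 109 + 0.1×(255−109) = 109 + 14.6 = 123.6 → 124
  G: 59 + 19.6 = 78.6 → 79
  B: 16 + 23.9 = 39.9 → 40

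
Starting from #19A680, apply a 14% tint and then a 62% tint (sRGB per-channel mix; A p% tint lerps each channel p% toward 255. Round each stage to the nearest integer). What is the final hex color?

#B4E2D6

#19A680 is rgb(25, 166, 128).
Per channel, c → c + 0.14(255 − c):
  R: 25 + 0.14×(255−25) = 25 + 32.2 = 57.2 → 57
  G: 166 + 0.14×(255−166) = 166 + 12.46 = 178.46 → 178
  B: 128 + 0.14×(255−128) = 128 + 17.78 = 145.78 → 146
After the tint: rgb(57, 178, 146) = #39B292.
A 62% tint moves each channel 62% toward 255:
  R: 57 + 122.76 = 179.76 → 180
  G: 178 + 0.62×(255−178) = 178 + 47.74 = 225.74 → 226
  B: 146 + 0.62×(255−146) = 146 + 67.58 = 213.58 → 214
rgb(180, 226, 214) = #B4E2D6.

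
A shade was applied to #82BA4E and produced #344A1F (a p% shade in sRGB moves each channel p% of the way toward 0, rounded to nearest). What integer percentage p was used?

60%

#82BA4E is rgb(130, 186, 78); #344A1F is rgb(52, 74, 31).
On the G channel (widest range): 74 ≈ 186 + (p/100)(0 − 186), so p ≈ 100×(74 − 186)/(0 − 186) = -11200/-186 = 60.22.
p = 60 reproduces all three channels after rounding.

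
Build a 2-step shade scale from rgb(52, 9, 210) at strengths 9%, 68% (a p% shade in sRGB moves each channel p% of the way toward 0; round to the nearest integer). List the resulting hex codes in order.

#2F08BF, #110343

9%: (52 − 4.68 = 47.32→47, 9 − 0.81 = 8.19→8, 210 − 18.9 = 191.1→191) → #2F08BF
68%: (52 − 35.36 = 16.64→17, 9 − 6.12 = 2.88→3, 210 − 142.8 = 67.2→67) → #110343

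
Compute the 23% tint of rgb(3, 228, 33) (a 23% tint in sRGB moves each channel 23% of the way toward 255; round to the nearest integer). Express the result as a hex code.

Lerp each channel 23% toward 255:
  R: 3 + 57.96 = 60.96 → 61
  G: 228 + 6.21 = 234.21 → 234
  B: 33 + 0.23×(255−33) = 33 + 51.06 = 84.06 → 84
rgb(61, 234, 84) = #3dea54.

#3dea54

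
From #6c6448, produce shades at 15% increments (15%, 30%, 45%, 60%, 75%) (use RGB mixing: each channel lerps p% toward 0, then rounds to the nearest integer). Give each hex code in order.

#5c553d, #4c4632, #3b3728, #2b281d, #1b1912

#6c6448 is rgb(108, 100, 72).
15%: (108 − 16.2 = 91.8→92, 100 − 15 = 85→85, 72 − 10.8 = 61.2→61) → #5c553d
30%: (108 − 32.4 = 75.6→76, 100 − 30 = 70→70, 72 − 21.6 = 50.4→50) → #4c4632
45%: (108 − 48.6 = 59.4→59, 100 − 45 = 55→55, 72 − 32.4 = 39.6→40) → #3b3728
60%: (108 − 64.8 = 43.2→43, 100 − 60 = 40→40, 72 − 43.2 = 28.8→29) → #2b281d
75%: (108 − 81 = 27→27, 100 − 75 = 25→25, 72 − 54 = 18→18) → #1b1912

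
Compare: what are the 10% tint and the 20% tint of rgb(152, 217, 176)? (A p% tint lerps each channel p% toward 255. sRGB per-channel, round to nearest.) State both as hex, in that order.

10% tint:
  R: 152 + 10.3 = 162.3 → 162
  G: 217 + 3.8 = 220.8 → 221
  B: 176 + 0.1×(255−176) = 176 + 7.9 = 183.9 → 184
  → #A2DDB8
20% tint:
  R: 152 + 0.2×(255−152) = 152 + 20.6 = 172.6 → 173
  G: 217 + 7.6 = 224.6 → 225
  B: 176 + 0.2×(255−176) = 176 + 15.8 = 191.8 → 192
  → #ADE1C0

#A2DDB8, #ADE1C0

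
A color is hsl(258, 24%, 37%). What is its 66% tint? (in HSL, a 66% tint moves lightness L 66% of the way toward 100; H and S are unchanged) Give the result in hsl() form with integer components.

L moves 66% from 37 toward 100: 37 + 41.58 = 78.58 → 79.
H and S are unchanged.

hsl(258, 24%, 79%)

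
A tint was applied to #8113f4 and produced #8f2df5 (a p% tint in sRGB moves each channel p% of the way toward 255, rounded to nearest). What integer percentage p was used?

11%

#8113f4 is rgb(129, 19, 244); #8f2df5 is rgb(143, 45, 245).
On the G channel (widest range): 45 ≈ 19 + (p/100)(255 − 19), so p ≈ 100×(45 − 19)/(255 − 19) = 2600/236 = 11.02.
p = 11 reproduces all three channels after rounding.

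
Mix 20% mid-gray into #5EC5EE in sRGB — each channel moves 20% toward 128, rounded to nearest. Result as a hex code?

#5EC5EE is rgb(94, 197, 238).
Lerp each channel 20% toward 128:
  R: 94 + 6.8 = 100.8 → 101
  G: 197 − 13.8 = 183.2 → 183
  B: 238 + 0.2×(128−238) = 238 − 22 = 216 → 216
rgb(101, 183, 216) = #65B7D8.

#65B7D8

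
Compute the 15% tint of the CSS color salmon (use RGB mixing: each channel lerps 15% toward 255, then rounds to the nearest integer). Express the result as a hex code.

#FB9387

CSS salmon is rgb(250, 128, 114).
Per channel, c → c + 0.15(255 − c):
  R: 250 + 0.15×(255−250) = 250 + 0.75 = 250.75 → 251
  G: 128 + 0.15×(255−128) = 128 + 19.05 = 147.05 → 147
  B: 114 + 21.15 = 135.15 → 135
rgb(251, 147, 135) = #FB9387.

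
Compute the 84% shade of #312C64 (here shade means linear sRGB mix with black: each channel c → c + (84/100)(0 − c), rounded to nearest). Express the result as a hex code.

#080710

#312C64 is rgb(49, 44, 100).
An 84% shade moves each channel 84% toward 0:
  R: 49 + 0.84×(0−49) = 49 − 41.16 = 7.84 → 8
  G: 44 + 0.84×(0−44) = 44 − 36.96 = 7.04 → 7
  B: 100 − 84 = 16 → 16
rgb(8, 7, 16) = #080710.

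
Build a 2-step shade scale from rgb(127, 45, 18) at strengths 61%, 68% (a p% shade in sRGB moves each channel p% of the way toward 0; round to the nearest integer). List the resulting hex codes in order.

61%: (127 − 77.47 = 49.53→50, 45 − 27.45 = 17.55→18, 18 − 10.98 = 7.02→7) → #321207
68%: (127 − 86.36 = 40.64→41, 45 − 30.6 = 14.4→14, 18 − 12.24 = 5.76→6) → #290E06

#321207, #290E06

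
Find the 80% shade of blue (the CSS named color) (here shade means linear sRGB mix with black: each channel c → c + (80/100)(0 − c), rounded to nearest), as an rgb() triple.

CSS blue is rgb(0, 0, 255).
Per channel, c → c + 0.8(0 − c):
  R: 0 + 0 = 0 → 0
  G: 0 + 0 = 0 → 0
  B: 255 − 204 = 51 → 51

rgb(0, 0, 51)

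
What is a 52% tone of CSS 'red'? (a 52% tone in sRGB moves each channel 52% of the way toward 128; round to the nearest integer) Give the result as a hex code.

#BD4343

CSS red is rgb(255, 0, 0).
Lerp each channel 52% toward 128:
  R: 255 + 0.52×(128−255) = 255 − 66.04 = 188.96 → 189
  G: 0 + 0.52×(128−0) = 0 + 66.56 = 66.56 → 67
  B: 0 + 66.56 = 66.56 → 67
rgb(189, 67, 67) = #BD4343.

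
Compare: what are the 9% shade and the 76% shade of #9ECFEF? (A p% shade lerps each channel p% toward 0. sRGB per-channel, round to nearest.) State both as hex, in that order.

#90BCD9, #263239

#9ECFEF is rgb(158, 207, 239).
9% shade:
  R: 158 − 14.22 = 143.78 → 144
  G: 207 + 0.09×(0−207) = 207 − 18.63 = 188.37 → 188
  B: 239 + 0.09×(0−239) = 239 − 21.51 = 217.49 → 217
  → #90BCD9
76% shade:
  R: 158 + 0.76×(0−158) = 158 − 120.08 = 37.92 → 38
  G: 207 + 0.76×(0−207) = 207 − 157.32 = 49.68 → 50
  B: 239 − 181.64 = 57.36 → 57
  → #263239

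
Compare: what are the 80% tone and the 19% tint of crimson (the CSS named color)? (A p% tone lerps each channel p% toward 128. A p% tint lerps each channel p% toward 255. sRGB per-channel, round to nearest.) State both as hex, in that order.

CSS crimson is rgb(220, 20, 60).
80% tone:
  R: 220 − 73.6 = 146.4 → 146
  G: 20 + 86.4 = 106.4 → 106
  B: 60 + 0.8×(128−60) = 60 + 54.4 = 114.4 → 114
  → #926A72
19% tint:
  R: 220 + 6.65 = 226.65 → 227
  G: 20 + 0.19×(255−20) = 20 + 44.65 = 64.65 → 65
  B: 60 + 37.05 = 97.05 → 97
  → #E34161

#926A72, #E34161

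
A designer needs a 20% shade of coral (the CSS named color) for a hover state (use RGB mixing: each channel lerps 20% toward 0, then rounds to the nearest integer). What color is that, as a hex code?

#cc6640

CSS coral is rgb(255, 127, 80).
Lerp each channel 20% toward 0:
  R: 255 − 51 = 204 → 204
  G: 127 − 25.4 = 101.6 → 102
  B: 80 + 0.2×(0−80) = 80 − 16 = 64 → 64
rgb(204, 102, 64) = #cc6640.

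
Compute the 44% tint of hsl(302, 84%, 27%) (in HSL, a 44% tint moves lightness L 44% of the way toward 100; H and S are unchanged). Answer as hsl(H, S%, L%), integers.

hsl(302, 84%, 59%)

L moves 44% from 27 toward 100: 27 + 32.12 = 59.12 → 59.
H and S are unchanged.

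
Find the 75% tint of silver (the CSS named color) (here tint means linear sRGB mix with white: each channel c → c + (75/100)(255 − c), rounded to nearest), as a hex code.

CSS silver is rgb(192, 192, 192).
Per channel, c → c + 0.75(255 − c):
  R: 192 + 0.75×(255−192) = 192 + 47.25 = 239.25 → 239
  G: 192 + 47.25 = 239.25 → 239
  B: 192 + 0.75×(255−192) = 192 + 47.25 = 239.25 → 239
rgb(239, 239, 239) = #efefef.

#efefef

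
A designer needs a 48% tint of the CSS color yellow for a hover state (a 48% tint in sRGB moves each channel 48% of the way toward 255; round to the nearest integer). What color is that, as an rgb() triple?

rgb(255, 255, 122)

CSS yellow is rgb(255, 255, 0).
Lerp each channel 48% toward 255:
  R: 255 + 0.48×(255−255) = 255 + 0 = 255 → 255
  G: 255 + 0 = 255 → 255
  B: 0 + 122.4 = 122.4 → 122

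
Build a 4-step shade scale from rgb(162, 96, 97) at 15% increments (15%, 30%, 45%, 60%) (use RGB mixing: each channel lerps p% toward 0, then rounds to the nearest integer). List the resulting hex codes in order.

#8A5252, #714344, #593535, #412627

15%: (162 − 24.3 = 137.7→138, 96 − 14.4 = 81.6→82, 97 − 14.55 = 82.45→82) → #8A5252
30%: (162 − 48.6 = 113.4→113, 96 − 28.8 = 67.2→67, 97 − 29.1 = 67.9→68) → #714344
45%: (162 − 72.9 = 89.1→89, 96 − 43.2 = 52.8→53, 97 − 43.65 = 53.35→53) → #593535
60%: (162 − 97.2 = 64.8→65, 96 − 57.6 = 38.4→38, 97 − 58.2 = 38.8→39) → #412627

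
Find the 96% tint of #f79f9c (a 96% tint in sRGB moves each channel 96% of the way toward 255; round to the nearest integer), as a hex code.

#fffbfb

#f79f9c is rgb(247, 159, 156).
Per channel, c → c + 0.96(255 − c):
  R: 247 + 7.68 = 254.68 → 255
  G: 159 + 0.96×(255−159) = 159 + 92.16 = 251.16 → 251
  B: 156 + 0.96×(255−156) = 156 + 95.04 = 251.04 → 251
rgb(255, 251, 251) = #fffbfb.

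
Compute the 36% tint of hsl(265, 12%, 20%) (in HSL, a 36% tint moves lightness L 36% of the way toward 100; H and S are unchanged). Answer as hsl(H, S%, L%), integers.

L moves 36% from 20 toward 100: 20 + 28.8 = 48.8 → 49.
H and S are unchanged.

hsl(265, 12%, 49%)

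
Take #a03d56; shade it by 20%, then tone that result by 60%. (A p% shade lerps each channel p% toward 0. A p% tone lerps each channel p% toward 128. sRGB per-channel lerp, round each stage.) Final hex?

#806068

#a03d56 is rgb(160, 61, 86).
A 20% shade moves each channel 20% toward 0:
  R: 160 − 32 = 128 → 128
  G: 61 + 0.2×(0−61) = 61 − 12.2 = 48.8 → 49
  B: 86 + 0.2×(0−86) = 86 − 17.2 = 68.8 → 69
After the shade: rgb(128, 49, 69) = #803145.
A 60% tone moves each channel 60% toward 128:
  R: 128 + 0.6×(128−128) = 128 + 0 = 128 → 128
  G: 49 + 0.6×(128−49) = 49 + 47.4 = 96.4 → 96
  B: 69 + 0.6×(128−69) = 69 + 35.4 = 104.4 → 104
rgb(128, 96, 104) = #806068.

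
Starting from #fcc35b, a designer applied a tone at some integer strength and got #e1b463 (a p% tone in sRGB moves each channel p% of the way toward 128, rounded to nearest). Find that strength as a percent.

#fcc35b is rgb(252, 195, 91); #e1b463 is rgb(225, 180, 99).
On the R channel (widest range): 225 ≈ 252 + (p/100)(128 − 252), so p ≈ 100×(225 − 252)/(128 − 252) = -2700/-124 = 21.77.
p = 22 reproduces all three channels after rounding.

22%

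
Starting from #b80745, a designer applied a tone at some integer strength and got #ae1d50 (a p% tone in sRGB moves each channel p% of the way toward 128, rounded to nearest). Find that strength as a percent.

18%

#b80745 is rgb(184, 7, 69); #ae1d50 is rgb(174, 29, 80).
On the G channel (widest range): 29 ≈ 7 + (p/100)(128 − 7), so p ≈ 100×(29 − 7)/(128 − 7) = 2200/121 = 18.18.
p = 18 reproduces all three channels after rounding.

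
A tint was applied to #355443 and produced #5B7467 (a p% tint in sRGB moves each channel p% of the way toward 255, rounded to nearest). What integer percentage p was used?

#355443 is rgb(53, 84, 67); #5B7467 is rgb(91, 116, 103).
On the R channel (widest range): 91 ≈ 53 + (p/100)(255 − 53), so p ≈ 100×(91 − 53)/(255 − 53) = 3800/202 = 18.81.
p = 19 reproduces all three channels after rounding.

19%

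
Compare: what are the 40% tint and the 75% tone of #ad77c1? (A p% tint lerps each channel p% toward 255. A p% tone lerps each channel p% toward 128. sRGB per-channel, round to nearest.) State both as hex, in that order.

#ceadda, #8b7e90

#ad77c1 is rgb(173, 119, 193).
40% tint:
  R: 173 + 32.8 = 205.8 → 206
  G: 119 + 0.4×(255−119) = 119 + 54.4 = 173.4 → 173
  B: 193 + 24.8 = 217.8 → 218
  → #ceadda
75% tone:
  R: 173 + 0.75×(128−173) = 173 − 33.75 = 139.25 → 139
  G: 119 + 6.75 = 125.75 → 126
  B: 193 − 48.75 = 144.25 → 144
  → #8b7e90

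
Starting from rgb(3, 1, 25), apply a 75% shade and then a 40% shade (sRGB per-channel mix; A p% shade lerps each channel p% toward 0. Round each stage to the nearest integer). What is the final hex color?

A 75% shade moves each channel 75% toward 0:
  R: 3 + 0.75×(0−3) = 3 − 2.25 = 0.75 → 1
  G: 1 − 0.75 = 0.25 → 0
  B: 25 + 0.75×(0−25) = 25 − 18.75 = 6.25 → 6
After the shade: rgb(1, 0, 6) = #010006.
Per channel, c → c + 0.4(0 − c):
  R: 1 + 0.4×(0−1) = 1 − 0.4 = 0.6 → 1
  G: 0 + 0.4×(0−0) = 0 + 0 = 0 → 0
  B: 6 + 0.4×(0−6) = 6 − 2.4 = 3.6 → 4
rgb(1, 0, 4) = #010004.

#010004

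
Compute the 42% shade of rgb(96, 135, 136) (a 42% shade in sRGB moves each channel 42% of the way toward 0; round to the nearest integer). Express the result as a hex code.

#384E4F

Per channel, c → c + 0.42(0 − c):
  R: 96 + 0.42×(0−96) = 96 − 40.32 = 55.68 → 56
  G: 135 − 56.7 = 78.3 → 78
  B: 136 + 0.42×(0−136) = 136 − 57.12 = 78.88 → 79
rgb(56, 78, 79) = #384E4F.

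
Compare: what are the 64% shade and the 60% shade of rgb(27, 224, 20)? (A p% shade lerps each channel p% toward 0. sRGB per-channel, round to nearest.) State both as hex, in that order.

64% shade:
  R: 27 + 0.64×(0−27) = 27 − 17.28 = 9.72 → 10
  G: 224 + 0.64×(0−224) = 224 − 143.36 = 80.64 → 81
  B: 20 + 0.64×(0−20) = 20 − 12.8 = 7.2 → 7
  → #0A5107
60% shade:
  R: 27 + 0.6×(0−27) = 27 − 16.2 = 10.8 → 11
  G: 224 − 134.4 = 89.6 → 90
  B: 20 + 0.6×(0−20) = 20 − 12 = 8 → 8
  → #0B5A08

#0A5107, #0B5A08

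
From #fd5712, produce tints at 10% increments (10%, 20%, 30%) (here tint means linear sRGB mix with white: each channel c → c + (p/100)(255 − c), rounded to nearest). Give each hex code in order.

#fd5712 is rgb(253, 87, 18).
10%: (253→253, 87 + 16.8 = 103.8→104, 18 + 23.7 = 41.7→42) → #fd682a
20%: (253→253, 87 + 33.6 = 120.6→121, 18 + 47.4 = 65.4→65) → #fd7941
30%: (253 + 0.6 = 253.6→254, 87 + 50.4 = 137.4→137, 18 + 71.1 = 89.1→89) → #fe8959

#fd682a, #fd7941, #fe8959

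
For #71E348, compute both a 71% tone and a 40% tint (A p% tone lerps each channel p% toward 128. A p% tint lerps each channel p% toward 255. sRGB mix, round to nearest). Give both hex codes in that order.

#7C9D70, #AAEE91

#71E348 is rgb(113, 227, 72).
71% tone:
  R: 113 + 10.65 = 123.65 → 124
  G: 227 − 70.29 = 156.71 → 157
  B: 72 + 39.76 = 111.76 → 112
  → #7C9D70
40% tint:
  R: 113 + 56.8 = 169.8 → 170
  G: 227 + 11.2 = 238.2 → 238
  B: 72 + 73.2 = 145.2 → 145
  → #AAEE91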